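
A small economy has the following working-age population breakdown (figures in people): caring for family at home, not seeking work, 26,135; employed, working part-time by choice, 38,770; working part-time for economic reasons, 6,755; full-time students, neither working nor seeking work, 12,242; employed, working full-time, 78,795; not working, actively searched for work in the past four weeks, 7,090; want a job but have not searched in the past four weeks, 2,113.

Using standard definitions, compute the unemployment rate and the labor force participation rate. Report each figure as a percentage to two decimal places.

Employed = 38,770 + 6,755 + 78,795 = 124,320 (anyone who worked, including part-time for economic reasons, counts as employed).
Unemployed = 7,090.
Labor force = 124,320 + 7,090 = 131,410.
Not in labor force = 26,135 + 12,242 + 2,113 = 40,490 (those not working and not actively searching are outside the labor force — including those who want a job but have given up searching).
Civilian working-age population = 131,410 + 40,490 = 171,900.
Unemployment rate = 7,090 / 131,410 = 5.40%.
Labor force participation rate = 131,410 / 171,900 = 76.45%.

Unemployment rate ≈ 5.40%; labor force participation rate ≈ 76.45%.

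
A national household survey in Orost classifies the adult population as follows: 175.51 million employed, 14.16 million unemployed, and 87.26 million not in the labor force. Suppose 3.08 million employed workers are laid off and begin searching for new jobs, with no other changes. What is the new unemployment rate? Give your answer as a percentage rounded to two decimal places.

New unemployment rate ≈ 9.09%.

Initially, labor force = 175.51 + 14.16 = 189.67 million, so u = 14.16/189.67 = 7.47%.
After the change, employed falls and unemployed rises by 3.08; labor force unchanged → E = 172.43, U = 17.24, labor force = 189.67 million.
New unemployment rate = 17.24 / 189.67 = 9.09%.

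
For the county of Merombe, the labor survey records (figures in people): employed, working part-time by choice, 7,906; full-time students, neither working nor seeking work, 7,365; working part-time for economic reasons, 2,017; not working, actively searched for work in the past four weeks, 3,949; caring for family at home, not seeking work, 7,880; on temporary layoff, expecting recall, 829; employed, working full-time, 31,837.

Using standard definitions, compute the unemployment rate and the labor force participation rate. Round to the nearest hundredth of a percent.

Unemployment rate ≈ 10.27%; labor force participation rate ≈ 75.32%.

Employed = 7,906 + 2,017 + 31,837 = 41,760 (anyone who worked, including part-time for economic reasons, counts as employed).
Unemployed = 3,949 + 829 = 4,778 (jobless and actively searching, or on temporary layoff).
Labor force = 41,760 + 4,778 = 46,538.
Not in labor force = 7,365 + 7,880 = 15,245 (those not working and not actively searching are outside the labor force).
Civilian working-age population = 46,538 + 15,245 = 61,783.
Unemployment rate = 4,778 / 46,538 = 10.27%.
Labor force participation rate = 46,538 / 61,783 = 75.32%.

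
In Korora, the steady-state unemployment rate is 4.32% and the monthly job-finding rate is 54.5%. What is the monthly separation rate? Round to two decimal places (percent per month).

Separation rate ≈ 2.46% per month.

From u* = s/(s+f): s = u·f/(1−u).
s = 0.0432 × 54.5 / (1 − 0.0432) = 2.3544 / 0.9568 ≈ 2.46% per month.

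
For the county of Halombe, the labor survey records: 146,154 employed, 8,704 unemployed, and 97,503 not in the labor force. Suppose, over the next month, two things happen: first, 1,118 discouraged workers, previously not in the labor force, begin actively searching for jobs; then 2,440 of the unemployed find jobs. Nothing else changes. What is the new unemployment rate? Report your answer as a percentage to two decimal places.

New unemployment rate ≈ 4.73%.

Initially, labor force = 146,154 + 8,704 = 154,858, so u = 8,704/154,858 = 5.62%.
After the first change, unemployed and labor force both rise by 1,118 → E = 146,154, U = 9,822, labor force = 155,976.
After the second change, unemployed falls and employed rises by 2,440; labor force unchanged → E = 148,594, U = 7,382, labor force = 155,976.
New unemployment rate = 7,382 / 155,976 = 4.73%.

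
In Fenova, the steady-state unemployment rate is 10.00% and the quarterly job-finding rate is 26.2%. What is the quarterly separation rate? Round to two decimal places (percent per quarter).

From u* = s/(s+f): s = u·f/(1−u).
s = 0.1000 × 26.2 / (1 − 0.1000) = 2.6200 / 0.9000 ≈ 2.91% per quarter.

Separation rate ≈ 2.91% per quarter.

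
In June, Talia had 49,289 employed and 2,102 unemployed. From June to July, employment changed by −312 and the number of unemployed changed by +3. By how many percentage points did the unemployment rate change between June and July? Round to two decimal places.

June: labor force = 49,289 + 2,102 = 51,391; u = 2,102/51,391 = 4.09%.
July: labor force = 48,977 + 2,105 = 51,082; u = 2,105/51,082 = 4.12%.
Change = 4.12% − 4.09% = +0.03 pp.

The unemployment rate changed by +0.03 percentage points.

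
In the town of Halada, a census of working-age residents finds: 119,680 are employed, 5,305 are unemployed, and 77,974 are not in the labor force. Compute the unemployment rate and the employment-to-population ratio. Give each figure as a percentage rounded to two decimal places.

Labor force = employed + unemployed = 119,680 + 5,305 = 124,985.
Working-age population = 124,985 + 77,974 = 202,959.
Unemployment rate = 5,305 / 124,985 = 4.24%.
Employment-population ratio = 119,680 / 202,959 = 58.97%.

Unemployment rate ≈ 4.24%; employment-population ratio ≈ 58.97%.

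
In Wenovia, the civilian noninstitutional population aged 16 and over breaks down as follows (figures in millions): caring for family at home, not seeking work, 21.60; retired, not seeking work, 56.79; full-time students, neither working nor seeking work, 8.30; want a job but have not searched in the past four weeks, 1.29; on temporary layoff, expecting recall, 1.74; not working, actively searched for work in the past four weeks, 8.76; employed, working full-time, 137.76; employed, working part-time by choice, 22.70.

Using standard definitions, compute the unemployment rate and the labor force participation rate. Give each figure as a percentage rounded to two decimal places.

Employed = 137.76 + 22.70 = 160.46 million.
Unemployed = 1.74 + 8.76 = 10.50 million (jobless and actively searching, or on temporary layoff).
Labor force = 160.46 + 10.50 = 170.96 million.
Not in labor force = 21.60 + 56.79 + 8.30 + 1.29 = 87.98 million (those not working and not actively searching are outside the labor force — including those who want a job but have given up searching).
Civilian working-age population = 170.96 + 87.98 = 258.94 million.
Unemployment rate = 10.50 / 170.96 = 6.14%.
Labor force participation rate = 170.96 / 258.94 = 66.02%.

Unemployment rate ≈ 6.14%; labor force participation rate ≈ 66.02%.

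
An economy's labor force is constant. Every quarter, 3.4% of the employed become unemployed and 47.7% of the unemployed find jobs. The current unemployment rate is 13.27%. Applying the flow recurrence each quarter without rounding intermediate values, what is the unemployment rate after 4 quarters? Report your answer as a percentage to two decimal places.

With a fixed labor force, u_{t+1} = u_t + s·(1−u_t) − f·u_t = u_t·(1−s−f) + s.
Here 1−s−f = 0.489 and s = 0.034.
u_1 = 0.132700 × 0.489 + 0.034 = 0.098890.
u_2 = 0.098890 × 0.489 + 0.034 = 0.082357.
u_3 = 0.082357 × 0.489 + 0.034 = 0.074273.
u_4 = 0.074273 × 0.489 + 0.034 = 0.070319.

Unemployment rate after four quarters ≈ 7.03%.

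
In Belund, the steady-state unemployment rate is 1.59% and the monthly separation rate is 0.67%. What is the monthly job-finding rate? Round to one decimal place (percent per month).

Job-finding rate ≈ 41.5% per month.

From u* = s/(s+f): f = s·(1−u)/u.
f = 0.67 × (1 − 0.0159) / 0.0159 = 0.6593 / 0.0159 ≈ 41.5% per month.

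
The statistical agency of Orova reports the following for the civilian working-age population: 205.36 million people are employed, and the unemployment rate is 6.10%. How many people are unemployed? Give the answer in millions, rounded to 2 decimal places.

Let U be the number unemployed. The labor force is E + U, and U/(E+U) = 0.0610.
So U = 0.0610 × 205.36 / (1 − 0.0610) = 12.5270 / 0.9390 ≈ 13.34 million.

About 13.34 million are unemployed.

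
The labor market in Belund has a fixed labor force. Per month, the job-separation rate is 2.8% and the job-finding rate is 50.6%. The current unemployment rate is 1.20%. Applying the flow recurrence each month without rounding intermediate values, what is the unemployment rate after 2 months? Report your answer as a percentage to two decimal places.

With a fixed labor force, u_{t+1} = u_t + s·(1−u_t) − f·u_t = u_t·(1−s−f) + s.
Here 1−s−f = 0.466 and s = 0.028.
u_1 = 0.012000 × 0.466 + 0.028 = 0.033592.
u_2 = 0.033592 × 0.466 + 0.028 = 0.043654.

Unemployment rate after two months ≈ 4.37%.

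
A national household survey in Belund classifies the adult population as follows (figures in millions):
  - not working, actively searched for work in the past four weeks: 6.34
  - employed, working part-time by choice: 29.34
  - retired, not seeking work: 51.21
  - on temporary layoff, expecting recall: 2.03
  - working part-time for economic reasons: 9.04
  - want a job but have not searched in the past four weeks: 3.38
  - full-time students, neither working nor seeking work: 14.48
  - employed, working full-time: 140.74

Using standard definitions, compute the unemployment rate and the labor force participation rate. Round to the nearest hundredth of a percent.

Employed = 29.34 + 9.04 + 140.74 = 179.12 million (anyone who worked, including part-time for economic reasons, counts as employed).
Unemployed = 6.34 + 2.03 = 8.37 million (jobless and actively searching, or on temporary layoff).
Labor force = 179.12 + 8.37 = 187.49 million.
Not in labor force = 51.21 + 3.38 + 14.48 = 69.07 million (those not working and not actively searching are outside the labor force — including those who want a job but have given up searching).
Civilian working-age population = 187.49 + 69.07 = 256.56 million.
Unemployment rate = 8.37 / 187.49 = 4.46%.
Labor force participation rate = 187.49 / 256.56 = 73.08%.

Unemployment rate ≈ 4.46%; labor force participation rate ≈ 73.08%.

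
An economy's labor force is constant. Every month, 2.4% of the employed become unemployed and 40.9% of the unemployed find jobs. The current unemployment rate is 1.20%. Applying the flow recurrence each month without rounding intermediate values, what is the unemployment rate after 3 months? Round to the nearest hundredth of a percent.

Unemployment rate after three months ≈ 4.75%.

With a fixed labor force, u_{t+1} = u_t + s·(1−u_t) − f·u_t = u_t·(1−s−f) + s.
Here 1−s−f = 0.567 and s = 0.024.
u_1 = 0.012000 × 0.567 + 0.024 = 0.030804.
u_2 = 0.030804 × 0.567 + 0.024 = 0.041466.
u_3 = 0.041466 × 0.567 + 0.024 = 0.047511.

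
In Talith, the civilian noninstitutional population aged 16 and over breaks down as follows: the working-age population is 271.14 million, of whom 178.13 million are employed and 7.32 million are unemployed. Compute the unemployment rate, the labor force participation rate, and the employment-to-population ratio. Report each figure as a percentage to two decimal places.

Labor force = employed + unemployed = 178.13 + 7.32 = 185.45 million.
Unemployment rate = 7.32 / 185.45 = 3.95%.
Labor force participation rate = 185.45 / 271.14 = 68.40%.
Employment-population ratio = 178.13 / 271.14 = 65.70%.

Unemployment rate ≈ 3.95%; labor force participation rate ≈ 68.40%; employment-population ratio ≈ 65.70%.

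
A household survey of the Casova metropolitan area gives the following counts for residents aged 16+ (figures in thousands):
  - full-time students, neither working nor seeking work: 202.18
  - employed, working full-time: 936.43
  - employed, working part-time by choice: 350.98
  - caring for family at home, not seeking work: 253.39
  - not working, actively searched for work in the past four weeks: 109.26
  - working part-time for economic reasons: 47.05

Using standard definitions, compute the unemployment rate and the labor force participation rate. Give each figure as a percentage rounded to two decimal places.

Unemployment rate ≈ 7.57%; labor force participation rate ≈ 76.01%.

Employed = 936.43 + 350.98 + 47.05 = 1,334.46 thousand (anyone who worked, including part-time for economic reasons, counts as employed).
Unemployed = 109.26 thousand.
Labor force = 1,334.46 + 109.26 = 1,443.72 thousand.
Not in labor force = 202.18 + 253.39 = 455.57 thousand (those not working and not actively searching are outside the labor force).
Civilian working-age population = 1,443.72 + 455.57 = 1,899.29 thousand.
Unemployment rate = 109.26 / 1,443.72 = 7.57%.
Labor force participation rate = 1,443.72 / 1,899.29 = 76.01%.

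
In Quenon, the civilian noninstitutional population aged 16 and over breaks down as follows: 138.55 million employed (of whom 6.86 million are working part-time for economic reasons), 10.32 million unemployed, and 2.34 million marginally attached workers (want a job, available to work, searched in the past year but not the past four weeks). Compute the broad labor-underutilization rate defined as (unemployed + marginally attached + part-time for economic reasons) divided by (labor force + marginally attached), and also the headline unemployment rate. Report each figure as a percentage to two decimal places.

Labor force = 138.55 + 10.32 = 148.87 million.
Numerator = 10.32 + 2.34 + 6.86 = 19.52 million.
Denominator = 148.87 + 2.34 = 151.21 million.
Broad rate = 19.52 / 151.21 = 12.91%.
Headline unemployment rate = 10.32 / 148.87 = 6.93%.

Broad underutilization rate ≈ 12.91%; headline unemployment rate ≈ 6.93%.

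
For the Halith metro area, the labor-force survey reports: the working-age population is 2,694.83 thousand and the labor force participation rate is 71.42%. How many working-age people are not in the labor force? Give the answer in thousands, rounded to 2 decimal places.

About 770.18 thousand are not in the labor force.

Share not in the labor force = 1 − 0.7142 = 0.2858.
Not in labor force = 0.2858 × 2,694.83 ≈ 770.18 thousand.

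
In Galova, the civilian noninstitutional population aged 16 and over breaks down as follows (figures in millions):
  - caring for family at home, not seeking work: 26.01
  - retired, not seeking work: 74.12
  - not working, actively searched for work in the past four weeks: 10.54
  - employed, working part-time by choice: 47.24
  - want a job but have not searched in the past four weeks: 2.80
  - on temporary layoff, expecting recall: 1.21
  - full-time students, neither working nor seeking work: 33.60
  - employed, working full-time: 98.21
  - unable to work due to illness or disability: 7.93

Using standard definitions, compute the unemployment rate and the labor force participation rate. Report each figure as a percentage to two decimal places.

Employed = 47.24 + 98.21 = 145.45 million.
Unemployed = 10.54 + 1.21 = 11.75 million (jobless and actively searching, or on temporary layoff).
Labor force = 145.45 + 11.75 = 157.20 million.
Not in labor force = 26.01 + 74.12 + 2.80 + 33.60 + 7.93 = 144.46 million (those not working and not actively searching are outside the labor force — including those who want a job but have given up searching).
Civilian working-age population = 157.20 + 144.46 = 301.66 million.
Unemployment rate = 11.75 / 157.20 = 7.47%.
Labor force participation rate = 157.20 / 301.66 = 52.11%.

Unemployment rate ≈ 7.47%; labor force participation rate ≈ 52.11%.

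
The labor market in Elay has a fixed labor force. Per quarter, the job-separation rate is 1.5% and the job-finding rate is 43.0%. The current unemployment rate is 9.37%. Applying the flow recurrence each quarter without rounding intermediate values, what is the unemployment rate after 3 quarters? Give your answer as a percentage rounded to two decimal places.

With a fixed labor force, u_{t+1} = u_t + s·(1−u_t) − f·u_t = u_t·(1−s−f) + s.
Here 1−s−f = 0.555 and s = 0.015.
u_1 = 0.093700 × 0.555 + 0.015 = 0.067004.
u_2 = 0.067004 × 0.555 + 0.015 = 0.052187.
u_3 = 0.052187 × 0.555 + 0.015 = 0.043964.

Unemployment rate after three quarters ≈ 4.40%.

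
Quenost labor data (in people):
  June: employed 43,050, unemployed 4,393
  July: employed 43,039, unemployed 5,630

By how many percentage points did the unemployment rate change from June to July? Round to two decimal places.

June: labor force = 43,050 + 4,393 = 47,443; u = 4,393/47,443 = 9.26%.
July: labor force = 43,039 + 5,630 = 48,669; u = 5,630/48,669 = 11.57%.
Change = 11.57% − 9.26% = +2.31 pp.

The unemployment rate changed by +2.31 percentage points.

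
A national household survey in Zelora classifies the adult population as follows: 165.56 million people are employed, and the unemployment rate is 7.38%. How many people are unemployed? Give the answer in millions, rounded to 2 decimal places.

Let U be the number unemployed. The labor force is E + U, and U/(E+U) = 0.0738.
So U = 0.0738 × 165.56 / (1 − 0.0738) = 12.2183 / 0.9262 ≈ 13.19 million.

About 13.19 million are unemployed.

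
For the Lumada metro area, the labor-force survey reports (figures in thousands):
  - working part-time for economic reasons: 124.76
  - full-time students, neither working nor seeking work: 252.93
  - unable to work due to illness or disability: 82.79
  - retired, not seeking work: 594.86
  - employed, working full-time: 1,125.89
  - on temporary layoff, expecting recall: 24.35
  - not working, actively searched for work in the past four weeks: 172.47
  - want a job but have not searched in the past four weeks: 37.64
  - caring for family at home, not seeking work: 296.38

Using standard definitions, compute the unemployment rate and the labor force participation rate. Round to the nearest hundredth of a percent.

Employed = 124.76 + 1,125.89 = 1,250.65 thousand (anyone who worked, including part-time for economic reasons, counts as employed).
Unemployed = 24.35 + 172.47 = 196.82 thousand (jobless and actively searching, or on temporary layoff).
Labor force = 1,250.65 + 196.82 = 1,447.47 thousand.
Not in labor force = 252.93 + 82.79 + 594.86 + 37.64 + 296.38 = 1,264.60 thousand (those not working and not actively searching are outside the labor force — including those who want a job but have given up searching).
Civilian working-age population = 1,447.47 + 1,264.60 = 2,712.07 thousand.
Unemployment rate = 196.82 / 1,447.47 = 13.60%.
Labor force participation rate = 1,447.47 / 2,712.07 = 53.37%.

Unemployment rate ≈ 13.60%; labor force participation rate ≈ 53.37%.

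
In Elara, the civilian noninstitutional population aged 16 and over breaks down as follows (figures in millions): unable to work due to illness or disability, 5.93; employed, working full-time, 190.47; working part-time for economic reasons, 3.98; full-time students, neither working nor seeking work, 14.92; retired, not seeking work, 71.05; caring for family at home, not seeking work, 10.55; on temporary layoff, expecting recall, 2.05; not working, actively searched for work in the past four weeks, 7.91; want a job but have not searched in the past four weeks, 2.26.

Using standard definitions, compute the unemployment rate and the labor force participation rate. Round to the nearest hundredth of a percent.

Employed = 190.47 + 3.98 = 194.45 million (anyone who worked, including part-time for economic reasons, counts as employed).
Unemployed = 2.05 + 7.91 = 9.96 million (jobless and actively searching, or on temporary layoff).
Labor force = 194.45 + 9.96 = 204.41 million.
Not in labor force = 5.93 + 14.92 + 71.05 + 10.55 + 2.26 = 104.71 million (those not working and not actively searching are outside the labor force — including those who want a job but have given up searching).
Civilian working-age population = 204.41 + 104.71 = 309.12 million.
Unemployment rate = 9.96 / 204.41 = 4.87%.
Labor force participation rate = 204.41 / 309.12 = 66.13%.

Unemployment rate ≈ 4.87%; labor force participation rate ≈ 66.13%.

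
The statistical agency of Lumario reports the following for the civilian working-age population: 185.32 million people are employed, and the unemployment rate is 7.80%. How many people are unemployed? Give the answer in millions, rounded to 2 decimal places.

About 15.68 million are unemployed.

Let U be the number unemployed. The labor force is E + U, and U/(E+U) = 0.0780.
So U = 0.0780 × 185.32 / (1 − 0.0780) = 14.4550 / 0.9220 ≈ 15.68 million.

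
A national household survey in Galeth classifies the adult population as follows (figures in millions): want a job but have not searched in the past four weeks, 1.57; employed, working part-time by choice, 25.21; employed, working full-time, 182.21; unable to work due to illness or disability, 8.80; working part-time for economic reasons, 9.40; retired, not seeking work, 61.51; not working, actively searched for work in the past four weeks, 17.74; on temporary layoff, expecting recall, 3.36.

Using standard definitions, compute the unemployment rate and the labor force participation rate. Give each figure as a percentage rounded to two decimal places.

Unemployment rate ≈ 8.87%; labor force participation rate ≈ 76.80%.

Employed = 25.21 + 182.21 + 9.40 = 216.82 million (anyone who worked, including part-time for economic reasons, counts as employed).
Unemployed = 17.74 + 3.36 = 21.10 million (jobless and actively searching, or on temporary layoff).
Labor force = 216.82 + 21.10 = 237.92 million.
Not in labor force = 1.57 + 8.80 + 61.51 = 71.88 million (those not working and not actively searching are outside the labor force — including those who want a job but have given up searching).
Civilian working-age population = 237.92 + 71.88 = 309.80 million.
Unemployment rate = 21.10 / 237.92 = 8.87%.
Labor force participation rate = 237.92 / 309.80 = 76.80%.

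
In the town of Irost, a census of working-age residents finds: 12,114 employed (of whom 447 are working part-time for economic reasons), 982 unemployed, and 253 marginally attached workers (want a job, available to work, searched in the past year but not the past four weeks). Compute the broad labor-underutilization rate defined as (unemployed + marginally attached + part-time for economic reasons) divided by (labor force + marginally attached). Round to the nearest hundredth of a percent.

Labor force = 12,114 + 982 = 13,096.
Numerator = 982 + 253 + 447 = 1,682.
Denominator = 13,096 + 253 = 13,349.
Broad rate = 1,682 / 13,349 = 12.60%.

Broad underutilization rate ≈ 12.60%.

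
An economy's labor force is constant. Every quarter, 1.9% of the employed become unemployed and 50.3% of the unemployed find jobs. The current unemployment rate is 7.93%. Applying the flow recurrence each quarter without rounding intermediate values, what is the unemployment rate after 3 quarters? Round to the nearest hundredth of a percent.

With a fixed labor force, u_{t+1} = u_t + s·(1−u_t) − f·u_t = u_t·(1−s−f) + s.
Here 1−s−f = 0.478 and s = 0.019.
u_1 = 0.079300 × 0.478 + 0.019 = 0.056905.
u_2 = 0.056905 × 0.478 + 0.019 = 0.046201.
u_3 = 0.046201 × 0.478 + 0.019 = 0.041084.

Unemployment rate after three quarters ≈ 4.11%.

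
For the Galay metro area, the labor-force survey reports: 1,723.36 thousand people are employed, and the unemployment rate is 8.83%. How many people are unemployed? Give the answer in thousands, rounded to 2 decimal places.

About 166.91 thousand are unemployed.

Let U be the number unemployed. The labor force is E + U, and U/(E+U) = 0.0883.
So U = 0.0883 × 1,723.36 / (1 − 0.0883) = 152.1727 / 0.9117 ≈ 166.91 thousand.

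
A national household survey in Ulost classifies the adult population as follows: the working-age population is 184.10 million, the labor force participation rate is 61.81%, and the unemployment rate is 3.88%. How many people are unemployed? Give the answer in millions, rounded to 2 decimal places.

About 4.42 million are unemployed.

Labor force = 0.6181 × 184.10 = 113.79 million.
Unemployed = 0.0388 × 113.79 ≈ 4.42 million.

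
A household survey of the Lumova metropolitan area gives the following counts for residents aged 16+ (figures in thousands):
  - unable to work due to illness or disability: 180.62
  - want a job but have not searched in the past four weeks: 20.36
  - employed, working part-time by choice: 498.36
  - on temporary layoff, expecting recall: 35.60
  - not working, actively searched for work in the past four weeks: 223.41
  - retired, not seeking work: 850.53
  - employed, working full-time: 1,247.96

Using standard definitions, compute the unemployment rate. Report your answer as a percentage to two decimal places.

Unemployment rate ≈ 12.92%.

Employed = 498.36 + 1,247.96 = 1,746.32 thousand.
Unemployed = 35.60 + 223.41 = 259.01 thousand (jobless and actively searching, or on temporary layoff).
Labor force = 1,746.32 + 259.01 = 2,005.33 thousand.
Unemployment rate = 259.01 / 2,005.33 = 12.92%.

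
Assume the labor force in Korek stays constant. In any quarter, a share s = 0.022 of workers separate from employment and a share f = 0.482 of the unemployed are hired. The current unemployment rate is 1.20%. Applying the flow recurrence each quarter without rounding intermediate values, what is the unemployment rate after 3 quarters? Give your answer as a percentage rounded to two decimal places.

Unemployment rate after three quarters ≈ 3.98%.

With a fixed labor force, u_{t+1} = u_t + s·(1−u_t) − f·u_t = u_t·(1−s−f) + s.
Here 1−s−f = 0.496 and s = 0.022.
u_1 = 0.012000 × 0.496 + 0.022 = 0.027952.
u_2 = 0.027952 × 0.496 + 0.022 = 0.035864.
u_3 = 0.035864 × 0.496 + 0.022 = 0.039789.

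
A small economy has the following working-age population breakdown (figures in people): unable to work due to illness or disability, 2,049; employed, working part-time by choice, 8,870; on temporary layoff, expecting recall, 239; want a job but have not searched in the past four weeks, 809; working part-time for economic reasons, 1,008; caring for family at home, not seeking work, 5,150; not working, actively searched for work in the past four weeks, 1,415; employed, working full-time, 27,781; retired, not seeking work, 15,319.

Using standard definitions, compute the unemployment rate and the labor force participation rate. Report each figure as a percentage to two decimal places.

Unemployment rate ≈ 4.21%; labor force participation rate ≈ 62.76%.

Employed = 8,870 + 1,008 + 27,781 = 37,659 (anyone who worked, including part-time for economic reasons, counts as employed).
Unemployed = 239 + 1,415 = 1,654 (jobless and actively searching, or on temporary layoff).
Labor force = 37,659 + 1,654 = 39,313.
Not in labor force = 2,049 + 809 + 5,150 + 15,319 = 23,327 (those not working and not actively searching are outside the labor force — including those who want a job but have given up searching).
Civilian working-age population = 39,313 + 23,327 = 62,640.
Unemployment rate = 1,654 / 39,313 = 4.21%.
Labor force participation rate = 39,313 / 62,640 = 62.76%.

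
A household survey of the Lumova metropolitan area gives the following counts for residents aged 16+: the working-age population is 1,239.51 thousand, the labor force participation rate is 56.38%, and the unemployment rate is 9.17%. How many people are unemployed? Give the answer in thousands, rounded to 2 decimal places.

About 64.08 thousand are unemployed.

Labor force = 0.5638 × 1,239.51 = 698.84 thousand.
Unemployed = 0.0917 × 698.84 ≈ 64.08 thousand.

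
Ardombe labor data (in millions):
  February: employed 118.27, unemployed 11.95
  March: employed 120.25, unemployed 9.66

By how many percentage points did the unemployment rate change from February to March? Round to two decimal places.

The unemployment rate changed by −1.74 percentage points.

February: labor force = 118.27 + 11.95 = 130.22; u = 11.95/130.22 = 9.18%.
March: labor force = 120.25 + 9.66 = 129.91; u = 9.66/129.91 = 7.44%.
Change = 7.44% − 9.18% = −1.74 pp.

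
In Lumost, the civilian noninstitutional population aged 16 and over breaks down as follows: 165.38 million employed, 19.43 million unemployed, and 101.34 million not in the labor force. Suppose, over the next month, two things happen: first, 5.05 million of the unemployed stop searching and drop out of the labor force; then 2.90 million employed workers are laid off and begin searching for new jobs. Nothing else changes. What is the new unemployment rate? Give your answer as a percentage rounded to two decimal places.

New unemployment rate ≈ 9.61%.

Initially, labor force = 165.38 + 19.43 = 184.81 million, so u = 19.43/184.81 = 10.51%.
After the first change, unemployed and labor force both fall by 5.05 → E = 165.38, U = 14.38, labor force = 179.76 million.
After the second change, employed falls and unemployed rises by 2.90; labor force unchanged → E = 162.48, U = 17.28, labor force = 179.76 million.
New unemployment rate = 17.28 / 179.76 = 9.61%.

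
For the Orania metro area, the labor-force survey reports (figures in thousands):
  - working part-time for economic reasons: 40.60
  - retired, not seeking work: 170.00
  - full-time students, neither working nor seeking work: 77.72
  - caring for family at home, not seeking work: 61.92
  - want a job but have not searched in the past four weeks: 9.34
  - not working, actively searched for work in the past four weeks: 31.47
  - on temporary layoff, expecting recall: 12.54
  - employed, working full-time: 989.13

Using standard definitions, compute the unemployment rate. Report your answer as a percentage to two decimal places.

Unemployment rate ≈ 4.10%.

Employed = 40.60 + 989.13 = 1,029.73 thousand (anyone who worked, including part-time for economic reasons, counts as employed).
Unemployed = 31.47 + 12.54 = 44.01 thousand (jobless and actively searching, or on temporary layoff).
Labor force = 1,029.73 + 44.01 = 1,073.74 thousand.
Unemployment rate = 44.01 / 1,073.74 = 4.10%.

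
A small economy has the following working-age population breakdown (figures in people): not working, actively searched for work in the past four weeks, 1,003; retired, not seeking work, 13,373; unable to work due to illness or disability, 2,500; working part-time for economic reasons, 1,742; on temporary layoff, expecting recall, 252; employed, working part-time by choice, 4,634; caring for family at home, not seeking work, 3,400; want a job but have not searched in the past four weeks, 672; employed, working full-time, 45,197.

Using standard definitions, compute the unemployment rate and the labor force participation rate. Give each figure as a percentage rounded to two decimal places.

Employed = 1,742 + 4,634 + 45,197 = 51,573 (anyone who worked, including part-time for economic reasons, counts as employed).
Unemployed = 1,003 + 252 = 1,255 (jobless and actively searching, or on temporary layoff).
Labor force = 51,573 + 1,255 = 52,828.
Not in labor force = 13,373 + 2,500 + 3,400 + 672 = 19,945 (those not working and not actively searching are outside the labor force — including those who want a job but have given up searching).
Civilian working-age population = 52,828 + 19,945 = 72,773.
Unemployment rate = 1,255 / 52,828 = 2.38%.
Labor force participation rate = 52,828 / 72,773 = 72.59%.

Unemployment rate ≈ 2.38%; labor force participation rate ≈ 72.59%.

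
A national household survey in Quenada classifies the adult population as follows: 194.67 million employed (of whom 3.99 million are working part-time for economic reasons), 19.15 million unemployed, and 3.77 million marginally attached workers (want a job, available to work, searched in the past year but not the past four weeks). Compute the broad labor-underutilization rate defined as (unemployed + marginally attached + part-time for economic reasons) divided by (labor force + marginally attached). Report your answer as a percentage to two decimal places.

Broad underutilization rate ≈ 12.37%.

Labor force = 194.67 + 19.15 = 213.82 million.
Numerator = 19.15 + 3.77 + 3.99 = 26.91 million.
Denominator = 213.82 + 3.77 = 217.59 million.
Broad rate = 26.91 / 217.59 = 12.37%.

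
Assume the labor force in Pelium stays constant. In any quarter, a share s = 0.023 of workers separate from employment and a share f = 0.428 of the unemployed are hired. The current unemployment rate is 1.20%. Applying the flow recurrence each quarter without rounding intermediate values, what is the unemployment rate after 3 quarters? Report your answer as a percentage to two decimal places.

Unemployment rate after three quarters ≈ 4.45%.

With a fixed labor force, u_{t+1} = u_t + s·(1−u_t) − f·u_t = u_t·(1−s−f) + s.
Here 1−s−f = 0.549 and s = 0.023.
u_1 = 0.012000 × 0.549 + 0.023 = 0.029588.
u_2 = 0.029588 × 0.549 + 0.023 = 0.039244.
u_3 = 0.039244 × 0.549 + 0.023 = 0.044545.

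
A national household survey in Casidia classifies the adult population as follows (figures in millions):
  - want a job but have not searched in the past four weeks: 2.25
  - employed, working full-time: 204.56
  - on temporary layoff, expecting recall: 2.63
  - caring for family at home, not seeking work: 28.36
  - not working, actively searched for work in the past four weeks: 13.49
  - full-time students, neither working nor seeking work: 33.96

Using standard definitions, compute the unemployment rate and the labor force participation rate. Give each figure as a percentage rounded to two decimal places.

Employed = 204.56 million.
Unemployed = 2.63 + 13.49 = 16.12 million (jobless and actively searching, or on temporary layoff).
Labor force = 204.56 + 16.12 = 220.68 million.
Not in labor force = 2.25 + 28.36 + 33.96 = 64.57 million (those not working and not actively searching are outside the labor force — including those who want a job but have given up searching).
Civilian working-age population = 220.68 + 64.57 = 285.25 million.
Unemployment rate = 16.12 / 220.68 = 7.30%.
Labor force participation rate = 220.68 / 285.25 = 77.36%.

Unemployment rate ≈ 7.30%; labor force participation rate ≈ 77.36%.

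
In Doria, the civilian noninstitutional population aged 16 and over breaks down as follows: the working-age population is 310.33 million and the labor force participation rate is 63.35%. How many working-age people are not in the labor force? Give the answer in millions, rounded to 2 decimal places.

Share not in the labor force = 1 − 0.6335 = 0.3665.
Not in labor force = 0.3665 × 310.33 ≈ 113.74 million.

About 113.74 million are not in the labor force.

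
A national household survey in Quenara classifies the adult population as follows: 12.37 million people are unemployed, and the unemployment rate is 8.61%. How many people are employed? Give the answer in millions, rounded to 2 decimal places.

Labor force = U / u = 12.37 / 0.0861 ≈ 143.67 million.
Employed = labor force − unemployed = 143.67 − 12.37 = 131.30 million.

About 131.30 million are employed.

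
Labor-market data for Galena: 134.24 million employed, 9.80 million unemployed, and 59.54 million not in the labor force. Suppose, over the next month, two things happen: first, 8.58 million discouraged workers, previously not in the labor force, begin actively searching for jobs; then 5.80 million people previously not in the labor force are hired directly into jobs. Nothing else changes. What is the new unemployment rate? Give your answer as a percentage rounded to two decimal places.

New unemployment rate ≈ 11.60%.

Initially, labor force = 134.24 + 9.80 = 144.04 million, so u = 9.80/144.04 = 6.80%.
After the first change, unemployed and labor force both rise by 8.58 → E = 134.24, U = 18.38, labor force = 152.62 million.
After the second change, employed and labor force both rise by 5.80; unemployed unchanged → E = 140.04, U = 18.38, labor force = 158.42 million.
New unemployment rate = 18.38 / 158.42 = 11.60%.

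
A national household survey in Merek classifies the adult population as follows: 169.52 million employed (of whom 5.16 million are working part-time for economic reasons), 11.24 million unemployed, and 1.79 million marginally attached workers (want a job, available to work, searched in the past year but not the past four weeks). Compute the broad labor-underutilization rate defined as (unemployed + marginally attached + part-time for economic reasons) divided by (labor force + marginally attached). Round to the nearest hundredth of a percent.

Labor force = 169.52 + 11.24 = 180.76 million.
Numerator = 11.24 + 1.79 + 5.16 = 18.19 million.
Denominator = 180.76 + 1.79 = 182.55 million.
Broad rate = 18.19 / 182.55 = 9.96%.

Broad underutilization rate ≈ 9.96%.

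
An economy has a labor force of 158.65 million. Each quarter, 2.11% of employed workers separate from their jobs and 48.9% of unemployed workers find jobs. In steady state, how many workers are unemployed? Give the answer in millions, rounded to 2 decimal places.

Steady-state unemployment rate u* = s/(s+f) = 2.11/(2.11+48.9) = 0.041364.
Unemployed = u* × labor force = 0.041364 × 158.65 ≈ 6.56 million.

About 6.56 million are unemployed in steady state.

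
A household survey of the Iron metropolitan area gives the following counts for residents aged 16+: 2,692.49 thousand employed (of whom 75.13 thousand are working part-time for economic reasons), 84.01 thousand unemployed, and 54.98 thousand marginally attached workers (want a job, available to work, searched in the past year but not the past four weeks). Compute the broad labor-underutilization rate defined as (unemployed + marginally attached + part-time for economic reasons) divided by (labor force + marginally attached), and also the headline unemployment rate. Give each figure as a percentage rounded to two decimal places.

Broad underutilization rate ≈ 7.56%; headline unemployment rate ≈ 3.03%.

Labor force = 2,692.49 + 84.01 = 2,776.50 thousand.
Numerator = 84.01 + 54.98 + 75.13 = 214.12 thousand.
Denominator = 2,776.50 + 54.98 = 2,831.48 thousand.
Broad rate = 214.12 / 2,831.48 = 7.56%.
Headline unemployment rate = 84.01 / 2,776.50 = 3.03%.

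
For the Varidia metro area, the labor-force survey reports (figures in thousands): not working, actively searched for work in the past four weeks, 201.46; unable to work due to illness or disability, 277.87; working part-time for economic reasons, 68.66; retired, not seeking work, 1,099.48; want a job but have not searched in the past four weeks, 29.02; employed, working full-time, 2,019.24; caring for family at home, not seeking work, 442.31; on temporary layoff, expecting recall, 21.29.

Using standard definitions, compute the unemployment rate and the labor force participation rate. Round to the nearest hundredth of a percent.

Employed = 68.66 + 2,019.24 = 2,087.90 thousand (anyone who worked, including part-time for economic reasons, counts as employed).
Unemployed = 201.46 + 21.29 = 222.75 thousand (jobless and actively searching, or on temporary layoff).
Labor force = 2,087.90 + 222.75 = 2,310.65 thousand.
Not in labor force = 277.87 + 1,099.48 + 29.02 + 442.31 = 1,848.68 thousand (those not working and not actively searching are outside the labor force — including those who want a job but have given up searching).
Civilian working-age population = 2,310.65 + 1,848.68 = 4,159.33 thousand.
Unemployment rate = 222.75 / 2,310.65 = 9.64%.
Labor force participation rate = 2,310.65 / 4,159.33 = 55.55%.

Unemployment rate ≈ 9.64%; labor force participation rate ≈ 55.55%.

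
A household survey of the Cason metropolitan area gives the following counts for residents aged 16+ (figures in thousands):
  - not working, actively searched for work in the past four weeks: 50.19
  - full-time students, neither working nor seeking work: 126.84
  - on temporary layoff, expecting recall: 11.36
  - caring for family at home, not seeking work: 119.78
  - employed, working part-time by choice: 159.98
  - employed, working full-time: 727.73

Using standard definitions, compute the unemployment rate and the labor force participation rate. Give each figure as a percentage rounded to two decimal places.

Unemployment rate ≈ 6.48%; labor force participation rate ≈ 79.38%.

Employed = 159.98 + 727.73 = 887.71 thousand.
Unemployed = 50.19 + 11.36 = 61.55 thousand (jobless and actively searching, or on temporary layoff).
Labor force = 887.71 + 61.55 = 949.26 thousand.
Not in labor force = 126.84 + 119.78 = 246.62 thousand (those not working and not actively searching are outside the labor force).
Civilian working-age population = 949.26 + 246.62 = 1,195.88 thousand.
Unemployment rate = 61.55 / 949.26 = 6.48%.
Labor force participation rate = 949.26 / 1,195.88 = 79.38%.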